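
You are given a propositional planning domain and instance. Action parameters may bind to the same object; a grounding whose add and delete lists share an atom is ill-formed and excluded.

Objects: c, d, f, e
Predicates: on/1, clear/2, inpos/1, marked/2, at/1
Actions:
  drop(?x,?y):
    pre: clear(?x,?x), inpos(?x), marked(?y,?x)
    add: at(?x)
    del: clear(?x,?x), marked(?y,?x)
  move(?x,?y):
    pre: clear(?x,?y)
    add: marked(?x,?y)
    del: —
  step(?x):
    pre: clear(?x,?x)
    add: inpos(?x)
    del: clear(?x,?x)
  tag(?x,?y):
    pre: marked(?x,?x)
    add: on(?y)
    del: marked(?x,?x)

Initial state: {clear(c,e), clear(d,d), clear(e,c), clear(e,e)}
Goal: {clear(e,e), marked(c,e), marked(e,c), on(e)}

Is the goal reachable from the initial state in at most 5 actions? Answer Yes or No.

1. move(c,e)  →  {clear(c,e), clear(d,d), clear(e,c), clear(e,e), marked(c,e)}
2. move(d,d)  →  {clear(c,e), clear(d,d), clear(e,c), clear(e,e), marked(c,e), marked(d,d)}
3. move(e,c)  →  {clear(c,e), clear(d,d), clear(e,c), clear(e,e), marked(c,e), marked(d,d), marked(e,c)}
4. tag(d,e)  →  {clear(c,e), clear(d,d), clear(e,c), clear(e,e), marked(c,e), marked(e,c), on(e)}
optimal plan length = 4; 4 ≤ 5

Yes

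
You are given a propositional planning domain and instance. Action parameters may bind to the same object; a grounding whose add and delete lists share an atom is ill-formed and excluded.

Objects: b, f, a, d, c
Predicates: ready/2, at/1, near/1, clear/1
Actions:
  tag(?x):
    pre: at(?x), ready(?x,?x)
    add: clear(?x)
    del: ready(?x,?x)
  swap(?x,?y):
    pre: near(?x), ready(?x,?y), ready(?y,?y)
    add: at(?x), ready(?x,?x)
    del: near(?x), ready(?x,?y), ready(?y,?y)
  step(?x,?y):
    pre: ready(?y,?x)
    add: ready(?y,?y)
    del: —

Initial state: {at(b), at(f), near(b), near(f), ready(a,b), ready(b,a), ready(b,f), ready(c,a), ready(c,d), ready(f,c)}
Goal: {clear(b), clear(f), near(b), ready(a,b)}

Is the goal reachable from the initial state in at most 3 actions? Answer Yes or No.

No

1. step(f,b)  →  {at(b), at(f), near(b), near(f), ready(a,b), ready(b,a), ready(b,b), ready(b,f), ready(c,a), ready(c,d), ready(f,c)}
2. tag(b)  →  {at(b), at(f), clear(b), near(b), near(f), ready(a,b), ready(b,a), ready(b,f), ready(c,a), ready(c,d), ready(f,c)}
3. step(c,f)  →  {at(b), at(f), clear(b), near(b), near(f), ready(a,b), ready(b,a), ready(b,f), ready(c,a), ready(c,d), ready(f,c), ready(f,f)}
4. tag(f)  →  {at(b), at(f), clear(b), clear(f), near(b), near(f), ready(a,b), ready(b,a), ready(b,f), ready(c,a), ready(c,d), ready(f,c)}
optimal plan length = 4; 4 > 3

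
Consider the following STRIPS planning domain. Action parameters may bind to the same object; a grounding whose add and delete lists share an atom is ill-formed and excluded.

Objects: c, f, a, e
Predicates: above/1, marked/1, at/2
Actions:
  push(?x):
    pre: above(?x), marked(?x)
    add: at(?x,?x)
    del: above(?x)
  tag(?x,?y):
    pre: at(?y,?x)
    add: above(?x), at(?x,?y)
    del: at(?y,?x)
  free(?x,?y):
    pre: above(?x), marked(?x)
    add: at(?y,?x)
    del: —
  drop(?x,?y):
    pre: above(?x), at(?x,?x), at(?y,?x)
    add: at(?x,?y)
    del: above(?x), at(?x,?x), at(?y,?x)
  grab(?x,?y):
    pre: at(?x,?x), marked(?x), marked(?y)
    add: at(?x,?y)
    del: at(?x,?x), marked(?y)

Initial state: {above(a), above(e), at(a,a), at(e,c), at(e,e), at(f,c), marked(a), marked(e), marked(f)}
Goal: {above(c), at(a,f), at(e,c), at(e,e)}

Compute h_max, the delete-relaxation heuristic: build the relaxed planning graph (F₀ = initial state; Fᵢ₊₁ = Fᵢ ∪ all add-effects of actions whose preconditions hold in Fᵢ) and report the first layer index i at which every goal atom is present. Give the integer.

F0 = init (9 atoms)
F1 = F0 ∪ {above(c), at(a,e), at(a,f), at(c,a), at(c,e), at(c,f), at(e,a), at(e,f), at(f,a), at(f,e)}  (19 atoms)
goal ⊆ F1  ⇒  h_max = 1

1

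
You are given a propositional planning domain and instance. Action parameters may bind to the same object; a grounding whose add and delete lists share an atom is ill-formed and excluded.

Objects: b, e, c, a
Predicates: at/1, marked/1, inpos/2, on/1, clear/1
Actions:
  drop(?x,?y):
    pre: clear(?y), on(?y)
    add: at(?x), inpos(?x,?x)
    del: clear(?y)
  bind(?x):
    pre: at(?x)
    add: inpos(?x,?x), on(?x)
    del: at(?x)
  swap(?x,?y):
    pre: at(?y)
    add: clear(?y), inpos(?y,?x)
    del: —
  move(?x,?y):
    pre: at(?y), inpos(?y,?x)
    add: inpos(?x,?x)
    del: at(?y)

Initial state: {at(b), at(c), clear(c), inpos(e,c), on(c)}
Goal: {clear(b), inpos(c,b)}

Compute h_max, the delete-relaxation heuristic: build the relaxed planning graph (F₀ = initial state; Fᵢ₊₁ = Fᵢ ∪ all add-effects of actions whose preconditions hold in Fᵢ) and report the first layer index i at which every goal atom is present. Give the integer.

1

F0 = init (5 atoms)
F1 = F0 ∪ {at(a), at(e), clear(b), inpos(a,a), inpos(b,a), inpos(b,b), inpos(b,c), inpos(b,e), inpos(c,a), inpos(c,b), inpos(c,c), inpos(c,e), inpos(e,e), on(b)}  (19 atoms)
goal ⊆ F1  ⇒  h_max = 1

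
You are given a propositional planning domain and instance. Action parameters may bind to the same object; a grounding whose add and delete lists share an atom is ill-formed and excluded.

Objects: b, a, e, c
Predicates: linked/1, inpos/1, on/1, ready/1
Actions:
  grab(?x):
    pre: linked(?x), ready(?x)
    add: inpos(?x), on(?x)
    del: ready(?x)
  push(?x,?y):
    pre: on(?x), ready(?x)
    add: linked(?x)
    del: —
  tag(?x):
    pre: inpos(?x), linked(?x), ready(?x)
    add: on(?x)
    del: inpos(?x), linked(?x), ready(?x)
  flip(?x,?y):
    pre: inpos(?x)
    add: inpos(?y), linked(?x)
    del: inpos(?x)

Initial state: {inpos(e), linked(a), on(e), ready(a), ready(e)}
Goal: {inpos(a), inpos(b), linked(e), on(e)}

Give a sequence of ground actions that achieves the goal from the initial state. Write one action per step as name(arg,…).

1. grab(a)  →  {inpos(a), inpos(e), linked(a), on(a), on(e), ready(e)}
2. flip(e,b)  →  {inpos(a), inpos(b), linked(a), linked(e), on(a), on(e), ready(e)}

grab(a); flip(e,b)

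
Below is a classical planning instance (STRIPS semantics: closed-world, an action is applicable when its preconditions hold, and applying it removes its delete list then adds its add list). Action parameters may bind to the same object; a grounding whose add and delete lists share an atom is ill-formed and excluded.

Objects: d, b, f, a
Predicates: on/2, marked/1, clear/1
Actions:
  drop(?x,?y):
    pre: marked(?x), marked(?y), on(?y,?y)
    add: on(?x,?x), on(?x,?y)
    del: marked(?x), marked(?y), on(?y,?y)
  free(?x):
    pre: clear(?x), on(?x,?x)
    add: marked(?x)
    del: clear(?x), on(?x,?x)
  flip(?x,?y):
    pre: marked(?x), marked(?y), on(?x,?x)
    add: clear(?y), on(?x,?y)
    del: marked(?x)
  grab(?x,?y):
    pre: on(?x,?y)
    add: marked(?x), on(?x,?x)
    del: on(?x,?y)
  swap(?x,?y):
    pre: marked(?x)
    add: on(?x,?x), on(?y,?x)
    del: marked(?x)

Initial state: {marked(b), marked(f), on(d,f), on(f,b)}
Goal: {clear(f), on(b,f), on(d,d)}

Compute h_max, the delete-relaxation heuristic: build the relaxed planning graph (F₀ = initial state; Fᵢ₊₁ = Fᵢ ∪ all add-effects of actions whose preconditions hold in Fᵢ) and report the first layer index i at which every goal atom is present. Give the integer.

2

F0 = init (4 atoms)
F1 = F0 ∪ {marked(d), on(a,b), on(a,f), on(b,b), on(b,f), on(d,b), on(d,d), on(f,f)}  (12 atoms)
F2 = F1 ∪ {clear(b), clear(d), clear(f), marked(a), on(a,a), on(a,d), on(b,d), on(f,d)}  (20 atoms)
goal ⊆ F2  ⇒  h_max = 2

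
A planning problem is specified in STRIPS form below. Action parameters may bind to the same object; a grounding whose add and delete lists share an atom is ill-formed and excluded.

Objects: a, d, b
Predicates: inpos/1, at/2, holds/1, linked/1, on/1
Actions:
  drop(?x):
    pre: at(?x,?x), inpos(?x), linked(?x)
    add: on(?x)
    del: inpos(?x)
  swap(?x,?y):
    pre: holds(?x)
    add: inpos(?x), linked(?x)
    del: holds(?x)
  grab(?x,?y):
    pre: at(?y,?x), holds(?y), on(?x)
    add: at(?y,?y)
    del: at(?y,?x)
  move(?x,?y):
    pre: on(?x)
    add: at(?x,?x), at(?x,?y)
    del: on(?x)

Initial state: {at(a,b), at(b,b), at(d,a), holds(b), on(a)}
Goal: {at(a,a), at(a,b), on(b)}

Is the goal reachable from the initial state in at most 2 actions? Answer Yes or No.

1. swap(b,a)  →  {at(a,b), at(b,b), at(d,a), inpos(b), linked(b), on(a)}
2. drop(b)  →  {at(a,b), at(b,b), at(d,a), linked(b), on(a), on(b)}
3. move(a,a)  →  {at(a,a), at(a,b), at(b,b), at(d,a), linked(b), on(b)}
optimal plan length = 3; 3 > 2

No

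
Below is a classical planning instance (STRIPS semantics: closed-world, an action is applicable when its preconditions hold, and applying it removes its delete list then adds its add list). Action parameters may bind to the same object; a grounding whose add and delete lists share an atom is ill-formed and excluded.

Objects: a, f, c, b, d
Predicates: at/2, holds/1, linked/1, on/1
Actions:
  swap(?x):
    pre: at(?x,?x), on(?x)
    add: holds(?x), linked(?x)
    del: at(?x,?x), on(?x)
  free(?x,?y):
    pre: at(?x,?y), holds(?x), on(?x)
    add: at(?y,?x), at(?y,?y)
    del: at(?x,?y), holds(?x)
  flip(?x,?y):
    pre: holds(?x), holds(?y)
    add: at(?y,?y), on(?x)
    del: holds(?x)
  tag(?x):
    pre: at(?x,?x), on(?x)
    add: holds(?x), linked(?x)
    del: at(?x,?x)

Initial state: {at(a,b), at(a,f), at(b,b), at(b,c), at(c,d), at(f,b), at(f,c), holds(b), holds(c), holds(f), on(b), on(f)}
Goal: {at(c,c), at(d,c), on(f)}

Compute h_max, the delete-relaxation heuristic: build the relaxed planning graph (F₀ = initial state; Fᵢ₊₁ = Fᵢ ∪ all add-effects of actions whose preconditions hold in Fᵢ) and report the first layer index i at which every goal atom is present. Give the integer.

F0 = init (12 atoms)
F1 = F0 ∪ {at(b,f), at(c,b), at(c,c), at(c,f), at(f,f), linked(b), on(c)}  (19 atoms)
F2 = F1 ∪ {at(d,c), at(d,d), linked(c), linked(f)}  (23 atoms)
goal ⊆ F2  ⇒  h_max = 2

2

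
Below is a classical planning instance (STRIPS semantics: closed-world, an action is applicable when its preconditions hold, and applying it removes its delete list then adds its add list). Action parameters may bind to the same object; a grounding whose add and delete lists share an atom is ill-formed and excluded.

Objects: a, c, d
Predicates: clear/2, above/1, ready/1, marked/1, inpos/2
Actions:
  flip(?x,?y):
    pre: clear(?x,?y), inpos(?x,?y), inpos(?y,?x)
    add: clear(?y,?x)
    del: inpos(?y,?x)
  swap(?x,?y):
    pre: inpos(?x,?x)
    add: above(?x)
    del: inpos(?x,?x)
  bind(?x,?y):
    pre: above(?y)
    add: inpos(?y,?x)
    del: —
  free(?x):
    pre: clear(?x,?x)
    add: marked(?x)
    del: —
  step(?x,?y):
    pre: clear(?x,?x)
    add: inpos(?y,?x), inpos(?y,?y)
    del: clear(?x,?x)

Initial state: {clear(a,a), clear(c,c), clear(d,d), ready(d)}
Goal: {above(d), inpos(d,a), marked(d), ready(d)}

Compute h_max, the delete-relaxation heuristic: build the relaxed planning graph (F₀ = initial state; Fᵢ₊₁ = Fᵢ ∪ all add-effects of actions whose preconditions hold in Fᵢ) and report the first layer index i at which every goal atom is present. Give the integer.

2

F0 = init (4 atoms)
F1 = F0 ∪ {inpos(a,a), inpos(a,c), inpos(a,d), inpos(c,a), inpos(c,c), inpos(c,d), inpos(d,a), inpos(d,c), inpos(d,d), marked(a), marked(c), marked(d)}  (16 atoms)
F2 = F1 ∪ {above(a), above(c), above(d)}  (19 atoms)
goal ⊆ F2  ⇒  h_max = 2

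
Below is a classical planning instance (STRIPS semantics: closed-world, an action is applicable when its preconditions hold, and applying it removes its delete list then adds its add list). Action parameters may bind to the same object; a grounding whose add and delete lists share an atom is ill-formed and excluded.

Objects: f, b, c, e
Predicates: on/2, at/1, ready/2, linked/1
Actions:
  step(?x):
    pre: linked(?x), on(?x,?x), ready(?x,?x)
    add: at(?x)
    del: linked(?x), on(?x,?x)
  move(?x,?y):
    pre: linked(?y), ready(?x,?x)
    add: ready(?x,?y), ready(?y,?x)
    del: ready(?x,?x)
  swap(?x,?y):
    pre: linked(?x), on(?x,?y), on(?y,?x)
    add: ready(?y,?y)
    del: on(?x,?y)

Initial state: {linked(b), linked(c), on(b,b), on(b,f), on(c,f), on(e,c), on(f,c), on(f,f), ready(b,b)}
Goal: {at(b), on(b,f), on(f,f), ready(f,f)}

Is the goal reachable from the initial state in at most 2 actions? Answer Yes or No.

Yes

1. step(b)  →  {at(b), linked(c), on(b,f), on(c,f), on(e,c), on(f,c), on(f,f), ready(b,b)}
2. swap(c,f)  →  {at(b), linked(c), on(b,f), on(e,c), on(f,c), on(f,f), ready(b,b), ready(f,f)}
optimal plan length = 2; 2 ≤ 2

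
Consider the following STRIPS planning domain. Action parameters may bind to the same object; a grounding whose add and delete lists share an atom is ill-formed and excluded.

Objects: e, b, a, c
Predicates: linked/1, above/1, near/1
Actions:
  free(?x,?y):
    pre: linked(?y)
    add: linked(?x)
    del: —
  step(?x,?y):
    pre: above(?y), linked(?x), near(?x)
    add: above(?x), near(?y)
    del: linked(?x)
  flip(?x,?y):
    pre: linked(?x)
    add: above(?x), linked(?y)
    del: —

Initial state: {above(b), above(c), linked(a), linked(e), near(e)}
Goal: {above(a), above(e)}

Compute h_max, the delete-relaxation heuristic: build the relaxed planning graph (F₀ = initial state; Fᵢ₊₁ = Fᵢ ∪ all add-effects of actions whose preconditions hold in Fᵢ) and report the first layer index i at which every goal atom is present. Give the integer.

F0 = init (5 atoms)
F1 = F0 ∪ {above(a), above(e), linked(b), linked(c), near(b), near(c)}  (11 atoms)
goal ⊆ F1  ⇒  h_max = 1

1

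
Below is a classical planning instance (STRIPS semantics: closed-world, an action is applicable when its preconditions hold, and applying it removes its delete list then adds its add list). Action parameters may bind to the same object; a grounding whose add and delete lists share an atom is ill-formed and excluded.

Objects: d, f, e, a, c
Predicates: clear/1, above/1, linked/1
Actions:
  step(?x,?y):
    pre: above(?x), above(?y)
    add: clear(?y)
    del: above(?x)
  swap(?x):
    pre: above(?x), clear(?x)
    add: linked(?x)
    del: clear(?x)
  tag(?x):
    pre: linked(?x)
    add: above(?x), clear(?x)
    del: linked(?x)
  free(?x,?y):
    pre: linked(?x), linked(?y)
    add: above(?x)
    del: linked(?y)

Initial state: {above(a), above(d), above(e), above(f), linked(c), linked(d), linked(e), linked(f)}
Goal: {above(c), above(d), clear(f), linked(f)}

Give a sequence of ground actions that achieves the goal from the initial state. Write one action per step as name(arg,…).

1. step(f,f)  →  {above(a), above(d), above(e), clear(f), linked(c), linked(d), linked(e), linked(f)}
2. tag(c)  →  {above(a), above(c), above(d), above(e), clear(c), clear(f), linked(d), linked(e), linked(f)}

step(f,f); tag(c)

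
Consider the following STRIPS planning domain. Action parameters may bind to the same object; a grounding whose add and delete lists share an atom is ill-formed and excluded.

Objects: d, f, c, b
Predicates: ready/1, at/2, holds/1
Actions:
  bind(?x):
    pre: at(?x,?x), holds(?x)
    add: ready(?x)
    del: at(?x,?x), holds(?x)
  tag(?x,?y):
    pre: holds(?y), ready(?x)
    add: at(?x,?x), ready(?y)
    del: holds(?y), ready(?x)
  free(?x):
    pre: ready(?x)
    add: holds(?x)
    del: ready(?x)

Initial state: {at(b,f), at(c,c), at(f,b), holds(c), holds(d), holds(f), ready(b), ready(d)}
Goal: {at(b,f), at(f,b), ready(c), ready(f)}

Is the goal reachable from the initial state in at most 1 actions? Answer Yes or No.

No

1. bind(c)  →  {at(b,f), at(f,b), holds(d), holds(f), ready(b), ready(c), ready(d)}
2. tag(d,f)  →  {at(b,f), at(d,d), at(f,b), holds(d), ready(b), ready(c), ready(f)}
optimal plan length = 2; 2 > 1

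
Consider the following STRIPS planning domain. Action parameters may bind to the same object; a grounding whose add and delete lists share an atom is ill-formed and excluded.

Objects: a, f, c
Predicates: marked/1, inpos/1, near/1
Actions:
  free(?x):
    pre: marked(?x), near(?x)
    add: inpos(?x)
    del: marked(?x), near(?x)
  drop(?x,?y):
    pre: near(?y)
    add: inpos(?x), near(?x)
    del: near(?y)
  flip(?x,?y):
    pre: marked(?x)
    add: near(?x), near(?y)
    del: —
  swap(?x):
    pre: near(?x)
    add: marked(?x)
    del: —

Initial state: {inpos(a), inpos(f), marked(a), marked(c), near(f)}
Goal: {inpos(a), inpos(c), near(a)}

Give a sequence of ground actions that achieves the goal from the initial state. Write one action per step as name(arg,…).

1. drop(c,f)  →  {inpos(a), inpos(c), inpos(f), marked(a), marked(c), near(c)}
2. drop(a,c)  →  {inpos(a), inpos(c), inpos(f), marked(a), marked(c), near(a)}

drop(c,f); drop(a,c)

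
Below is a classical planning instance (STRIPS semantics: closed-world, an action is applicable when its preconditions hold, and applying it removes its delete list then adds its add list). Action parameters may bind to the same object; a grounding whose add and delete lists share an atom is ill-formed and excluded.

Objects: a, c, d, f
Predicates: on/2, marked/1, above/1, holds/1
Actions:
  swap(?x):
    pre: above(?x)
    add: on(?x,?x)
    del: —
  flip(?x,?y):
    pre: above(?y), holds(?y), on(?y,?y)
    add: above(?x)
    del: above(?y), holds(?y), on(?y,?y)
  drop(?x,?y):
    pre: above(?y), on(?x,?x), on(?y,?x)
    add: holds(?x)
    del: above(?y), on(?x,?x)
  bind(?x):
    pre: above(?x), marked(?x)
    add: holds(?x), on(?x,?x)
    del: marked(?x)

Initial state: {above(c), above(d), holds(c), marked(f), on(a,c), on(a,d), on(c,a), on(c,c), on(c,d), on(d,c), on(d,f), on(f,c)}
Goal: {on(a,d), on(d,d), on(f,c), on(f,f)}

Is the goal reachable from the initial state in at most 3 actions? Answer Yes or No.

1. swap(d)  →  {above(c), above(d), holds(c), marked(f), on(a,c), on(a,d), on(c,a), on(c,c), on(c,d), on(d,c), on(d,d), on(d,f), on(f,c)}
2. flip(f,c)  →  {above(d), above(f), marked(f), on(a,c), on(a,d), on(c,a), on(c,d), on(d,c), on(d,d), on(d,f), on(f,c)}
3. swap(f)  →  {above(d), above(f), marked(f), on(a,c), on(a,d), on(c,a), on(c,d), on(d,c), on(d,d), on(d,f), on(f,c), on(f,f)}
optimal plan length = 3; 3 ≤ 3

Yes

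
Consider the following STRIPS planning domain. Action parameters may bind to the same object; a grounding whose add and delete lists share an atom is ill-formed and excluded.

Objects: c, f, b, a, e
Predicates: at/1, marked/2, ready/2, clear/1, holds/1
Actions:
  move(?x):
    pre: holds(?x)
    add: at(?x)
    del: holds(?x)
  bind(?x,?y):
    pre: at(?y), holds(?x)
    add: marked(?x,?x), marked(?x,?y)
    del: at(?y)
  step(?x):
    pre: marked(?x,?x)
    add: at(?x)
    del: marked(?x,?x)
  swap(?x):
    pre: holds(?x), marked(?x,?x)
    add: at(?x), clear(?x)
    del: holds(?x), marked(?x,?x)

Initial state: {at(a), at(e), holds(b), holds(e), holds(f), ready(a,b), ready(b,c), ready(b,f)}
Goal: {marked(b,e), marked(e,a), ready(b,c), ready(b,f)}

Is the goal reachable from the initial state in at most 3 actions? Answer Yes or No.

Yes

1. bind(b,e)  →  {at(a), holds(b), holds(e), holds(f), marked(b,b), marked(b,e), ready(a,b), ready(b,c), ready(b,f)}
2. bind(e,a)  →  {holds(b), holds(e), holds(f), marked(b,b), marked(b,e), marked(e,a), marked(e,e), ready(a,b), ready(b,c), ready(b,f)}
optimal plan length = 2; 2 ≤ 3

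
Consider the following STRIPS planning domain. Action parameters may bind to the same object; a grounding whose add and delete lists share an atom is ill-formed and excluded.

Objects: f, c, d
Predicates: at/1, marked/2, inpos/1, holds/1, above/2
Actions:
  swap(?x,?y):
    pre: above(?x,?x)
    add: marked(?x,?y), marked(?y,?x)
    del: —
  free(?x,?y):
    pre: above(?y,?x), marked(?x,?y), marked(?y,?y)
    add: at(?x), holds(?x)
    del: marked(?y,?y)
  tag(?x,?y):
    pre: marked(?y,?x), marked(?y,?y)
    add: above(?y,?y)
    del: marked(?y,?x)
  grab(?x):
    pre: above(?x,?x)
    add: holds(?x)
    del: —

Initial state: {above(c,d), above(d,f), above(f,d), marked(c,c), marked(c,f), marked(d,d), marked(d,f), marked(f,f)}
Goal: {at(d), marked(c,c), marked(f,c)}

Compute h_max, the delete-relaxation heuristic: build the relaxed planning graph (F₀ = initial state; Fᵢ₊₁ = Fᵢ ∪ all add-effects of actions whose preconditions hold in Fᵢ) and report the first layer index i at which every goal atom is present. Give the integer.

2

F0 = init (8 atoms)
F1 = F0 ∪ {above(c,c), above(d,d), above(f,f), at(d), holds(d)}  (13 atoms)
F2 = F1 ∪ {at(c), at(f), holds(c), holds(f), marked(c,d), marked(d,c), marked(f,c), marked(f,d)}  (21 atoms)
goal ⊆ F2  ⇒  h_max = 2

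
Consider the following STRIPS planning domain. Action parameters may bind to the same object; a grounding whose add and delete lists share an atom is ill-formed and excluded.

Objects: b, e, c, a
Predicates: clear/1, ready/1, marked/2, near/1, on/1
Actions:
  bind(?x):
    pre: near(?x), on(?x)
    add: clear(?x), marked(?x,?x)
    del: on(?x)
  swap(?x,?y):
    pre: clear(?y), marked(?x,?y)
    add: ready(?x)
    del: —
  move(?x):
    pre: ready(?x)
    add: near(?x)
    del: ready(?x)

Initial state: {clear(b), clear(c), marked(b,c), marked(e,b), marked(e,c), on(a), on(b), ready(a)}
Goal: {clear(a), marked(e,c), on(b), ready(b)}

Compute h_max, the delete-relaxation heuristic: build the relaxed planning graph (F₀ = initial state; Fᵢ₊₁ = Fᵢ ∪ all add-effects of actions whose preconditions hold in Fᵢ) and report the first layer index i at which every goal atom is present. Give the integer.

2

F0 = init (8 atoms)
F1 = F0 ∪ {near(a), ready(b), ready(e)}  (11 atoms)
F2 = F1 ∪ {clear(a), marked(a,a), near(b), near(e)}  (15 atoms)
goal ⊆ F2  ⇒  h_max = 2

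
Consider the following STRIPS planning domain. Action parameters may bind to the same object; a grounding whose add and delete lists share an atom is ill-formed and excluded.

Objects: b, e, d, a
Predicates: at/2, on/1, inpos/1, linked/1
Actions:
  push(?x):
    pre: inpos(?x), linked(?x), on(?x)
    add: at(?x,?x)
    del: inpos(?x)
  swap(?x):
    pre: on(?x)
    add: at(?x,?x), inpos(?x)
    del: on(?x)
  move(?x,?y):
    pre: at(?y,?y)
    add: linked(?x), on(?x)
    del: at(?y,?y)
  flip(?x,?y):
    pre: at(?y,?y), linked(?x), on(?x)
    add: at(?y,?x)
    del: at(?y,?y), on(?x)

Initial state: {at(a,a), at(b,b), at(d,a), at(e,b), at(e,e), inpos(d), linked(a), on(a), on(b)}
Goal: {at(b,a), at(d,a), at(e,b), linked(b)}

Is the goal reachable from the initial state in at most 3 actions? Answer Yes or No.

1. move(b,e)  →  {at(a,a), at(b,b), at(d,a), at(e,b), inpos(d), linked(a), linked(b), on(a), on(b)}
2. flip(a,b)  →  {at(a,a), at(b,a), at(d,a), at(e,b), inpos(d), linked(a), linked(b), on(b)}
optimal plan length = 2; 2 ≤ 3

Yes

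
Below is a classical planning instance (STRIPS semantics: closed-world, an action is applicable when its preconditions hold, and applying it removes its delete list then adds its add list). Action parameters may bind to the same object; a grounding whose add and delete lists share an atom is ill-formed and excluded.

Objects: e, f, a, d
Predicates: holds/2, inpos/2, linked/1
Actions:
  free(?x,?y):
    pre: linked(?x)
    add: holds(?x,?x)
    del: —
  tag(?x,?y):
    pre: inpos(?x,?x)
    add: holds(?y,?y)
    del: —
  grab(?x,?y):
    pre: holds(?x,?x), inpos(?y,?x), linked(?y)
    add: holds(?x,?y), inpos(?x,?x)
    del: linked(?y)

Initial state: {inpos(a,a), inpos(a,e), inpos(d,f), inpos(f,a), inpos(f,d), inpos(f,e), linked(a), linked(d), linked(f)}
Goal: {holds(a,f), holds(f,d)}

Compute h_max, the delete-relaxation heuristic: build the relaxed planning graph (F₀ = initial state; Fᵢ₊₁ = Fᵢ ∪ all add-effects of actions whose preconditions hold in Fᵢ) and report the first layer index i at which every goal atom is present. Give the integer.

F0 = init (9 atoms)
F1 = F0 ∪ {holds(a,a), holds(d,d), holds(e,e), holds(f,f)}  (13 atoms)
F2 = F1 ∪ {holds(a,f), holds(d,f), holds(e,a), holds(e,f), holds(f,d), inpos(d,d), inpos(e,e), inpos(f,f)}  (21 atoms)
goal ⊆ F2  ⇒  h_max = 2

2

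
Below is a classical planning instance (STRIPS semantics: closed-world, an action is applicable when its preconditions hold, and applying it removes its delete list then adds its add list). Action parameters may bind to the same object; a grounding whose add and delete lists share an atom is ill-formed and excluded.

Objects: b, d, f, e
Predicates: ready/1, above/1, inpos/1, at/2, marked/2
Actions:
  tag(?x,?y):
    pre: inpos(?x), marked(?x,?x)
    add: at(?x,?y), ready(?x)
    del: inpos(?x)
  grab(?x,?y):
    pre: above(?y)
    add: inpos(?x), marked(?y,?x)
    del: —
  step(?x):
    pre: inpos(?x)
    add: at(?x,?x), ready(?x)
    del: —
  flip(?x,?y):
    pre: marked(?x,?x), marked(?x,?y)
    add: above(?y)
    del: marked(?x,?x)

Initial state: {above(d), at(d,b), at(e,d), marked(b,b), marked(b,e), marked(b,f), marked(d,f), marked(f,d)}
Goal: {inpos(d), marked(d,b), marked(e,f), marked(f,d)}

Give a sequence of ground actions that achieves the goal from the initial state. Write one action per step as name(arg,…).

grab(b,d); grab(d,d); flip(b,e); grab(f,e)

1. grab(b,d)  →  {above(d), at(d,b), at(e,d), inpos(b), marked(b,b), marked(b,e), marked(b,f), marked(d,b), marked(d,f), marked(f,d)}
2. grab(d,d)  →  {above(d), at(d,b), at(e,d), inpos(b), inpos(d), marked(b,b), marked(b,e), marked(b,f), marked(d,b), marked(d,d), marked(d,f), marked(f,d)}
3. flip(b,e)  →  {above(d), above(e), at(d,b), at(e,d), inpos(b), inpos(d), marked(b,e), marked(b,f), marked(d,b), marked(d,d), marked(d,f), marked(f,d)}
4. grab(f,e)  →  {above(d), above(e), at(d,b), at(e,d), inpos(b), inpos(d), inpos(f), marked(b,e), marked(b,f), marked(d,b), marked(d,d), marked(d,f), marked(e,f), marked(f,d)}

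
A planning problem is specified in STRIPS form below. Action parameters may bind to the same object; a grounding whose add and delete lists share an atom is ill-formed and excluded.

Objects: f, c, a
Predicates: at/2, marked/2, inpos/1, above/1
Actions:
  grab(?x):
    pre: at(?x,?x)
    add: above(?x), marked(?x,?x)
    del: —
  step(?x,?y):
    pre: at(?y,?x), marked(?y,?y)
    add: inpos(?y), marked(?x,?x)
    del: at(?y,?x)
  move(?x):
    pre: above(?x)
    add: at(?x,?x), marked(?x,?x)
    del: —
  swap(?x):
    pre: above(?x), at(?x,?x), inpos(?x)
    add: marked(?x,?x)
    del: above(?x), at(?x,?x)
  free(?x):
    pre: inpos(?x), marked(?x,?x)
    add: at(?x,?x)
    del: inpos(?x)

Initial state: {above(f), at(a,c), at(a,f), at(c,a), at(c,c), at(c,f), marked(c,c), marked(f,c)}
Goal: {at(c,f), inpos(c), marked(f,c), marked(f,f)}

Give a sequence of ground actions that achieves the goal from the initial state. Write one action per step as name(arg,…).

1. step(c,c)  →  {above(f), at(a,c), at(a,f), at(c,a), at(c,f), inpos(c), marked(c,c), marked(f,c)}
2. move(f)  →  {above(f), at(a,c), at(a,f), at(c,a), at(c,f), at(f,f), inpos(c), marked(c,c), marked(f,c), marked(f,f)}

step(c,c); move(f)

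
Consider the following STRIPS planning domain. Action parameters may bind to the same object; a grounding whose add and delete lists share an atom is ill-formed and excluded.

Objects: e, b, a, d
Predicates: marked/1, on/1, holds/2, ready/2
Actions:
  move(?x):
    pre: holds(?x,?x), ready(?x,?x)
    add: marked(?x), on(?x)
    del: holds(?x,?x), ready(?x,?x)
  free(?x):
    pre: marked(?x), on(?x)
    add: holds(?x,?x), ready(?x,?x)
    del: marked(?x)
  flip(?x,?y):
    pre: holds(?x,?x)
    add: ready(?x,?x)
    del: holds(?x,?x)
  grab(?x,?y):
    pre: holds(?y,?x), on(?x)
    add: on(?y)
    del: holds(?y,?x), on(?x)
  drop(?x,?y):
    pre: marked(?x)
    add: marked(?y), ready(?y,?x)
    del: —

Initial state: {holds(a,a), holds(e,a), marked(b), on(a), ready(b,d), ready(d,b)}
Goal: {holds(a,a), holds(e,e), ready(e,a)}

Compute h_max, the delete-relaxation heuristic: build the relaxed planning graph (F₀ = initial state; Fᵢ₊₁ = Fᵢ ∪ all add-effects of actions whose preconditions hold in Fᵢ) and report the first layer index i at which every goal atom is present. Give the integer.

F0 = init (6 atoms)
F1 = F0 ∪ {marked(a), marked(d), marked(e), on(e), ready(a,a), ready(a,b), ready(b,b), ready(e,b)}  (14 atoms)
F2 = F1 ∪ {holds(e,e), ready(a,d), ready(a,e), ready(b,a), ready(b,e), ready(d,a), ready(d,d), ready(d,e), ready(e,a), ready(e,d), ready(e,e)}  (25 atoms)
goal ⊆ F2  ⇒  h_max = 2

2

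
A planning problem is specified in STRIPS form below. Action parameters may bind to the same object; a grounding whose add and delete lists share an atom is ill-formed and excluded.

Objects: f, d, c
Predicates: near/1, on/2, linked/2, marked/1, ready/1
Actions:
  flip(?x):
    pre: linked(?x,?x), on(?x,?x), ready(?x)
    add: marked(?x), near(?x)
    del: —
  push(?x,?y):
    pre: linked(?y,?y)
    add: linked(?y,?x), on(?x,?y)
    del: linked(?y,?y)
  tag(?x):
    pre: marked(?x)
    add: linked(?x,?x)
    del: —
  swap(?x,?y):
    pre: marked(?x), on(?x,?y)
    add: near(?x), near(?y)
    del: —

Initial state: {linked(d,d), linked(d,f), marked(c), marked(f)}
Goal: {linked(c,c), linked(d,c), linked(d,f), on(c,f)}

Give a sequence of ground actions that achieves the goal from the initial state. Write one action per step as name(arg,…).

1. push(c,d)  →  {linked(d,c), linked(d,f), marked(c), marked(f), on(c,d)}
2. tag(f)  →  {linked(d,c), linked(d,f), linked(f,f), marked(c), marked(f), on(c,d)}
3. push(c,f)  →  {linked(d,c), linked(d,f), linked(f,c), marked(c), marked(f), on(c,d), on(c,f)}
4. tag(c)  →  {linked(c,c), linked(d,c), linked(d,f), linked(f,c), marked(c), marked(f), on(c,d), on(c,f)}

push(c,d); tag(f); push(c,f); tag(c)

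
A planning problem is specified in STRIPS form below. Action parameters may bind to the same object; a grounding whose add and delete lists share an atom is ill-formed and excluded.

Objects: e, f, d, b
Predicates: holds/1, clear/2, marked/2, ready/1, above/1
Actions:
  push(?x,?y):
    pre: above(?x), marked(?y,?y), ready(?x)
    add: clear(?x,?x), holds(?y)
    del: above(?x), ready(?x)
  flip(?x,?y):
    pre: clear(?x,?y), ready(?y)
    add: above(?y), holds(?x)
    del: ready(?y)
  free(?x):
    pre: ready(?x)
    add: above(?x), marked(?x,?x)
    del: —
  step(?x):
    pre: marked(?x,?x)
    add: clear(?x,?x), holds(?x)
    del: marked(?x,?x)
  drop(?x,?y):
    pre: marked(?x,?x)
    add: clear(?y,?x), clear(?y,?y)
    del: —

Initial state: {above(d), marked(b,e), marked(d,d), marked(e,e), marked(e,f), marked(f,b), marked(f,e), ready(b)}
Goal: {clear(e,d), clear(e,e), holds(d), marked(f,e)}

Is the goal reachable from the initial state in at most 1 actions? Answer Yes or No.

No

1. drop(d,e)  →  {above(d), clear(e,d), clear(e,e), marked(b,e), marked(d,d), marked(e,e), marked(e,f), marked(f,b), marked(f,e), ready(b)}
2. step(d)  →  {above(d), clear(d,d), clear(e,d), clear(e,e), holds(d), marked(b,e), marked(e,e), marked(e,f), marked(f,b), marked(f,e), ready(b)}
optimal plan length = 2; 2 > 1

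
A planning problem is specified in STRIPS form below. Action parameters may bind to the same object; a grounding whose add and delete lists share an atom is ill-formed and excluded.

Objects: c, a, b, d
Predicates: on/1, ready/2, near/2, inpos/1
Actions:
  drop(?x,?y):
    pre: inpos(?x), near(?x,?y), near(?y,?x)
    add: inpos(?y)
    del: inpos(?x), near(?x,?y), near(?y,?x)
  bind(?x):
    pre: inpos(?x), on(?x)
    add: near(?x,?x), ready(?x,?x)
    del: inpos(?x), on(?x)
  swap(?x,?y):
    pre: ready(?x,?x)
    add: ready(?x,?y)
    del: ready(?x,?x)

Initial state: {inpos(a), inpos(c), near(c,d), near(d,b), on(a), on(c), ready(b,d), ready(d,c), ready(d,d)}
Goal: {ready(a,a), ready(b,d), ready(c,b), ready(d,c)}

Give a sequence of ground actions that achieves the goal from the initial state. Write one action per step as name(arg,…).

1. bind(c)  →  {inpos(a), near(c,c), near(c,d), near(d,b), on(a), ready(b,d), ready(c,c), ready(d,c), ready(d,d)}
2. bind(a)  →  {near(a,a), near(c,c), near(c,d), near(d,b), ready(a,a), ready(b,d), ready(c,c), ready(d,c), ready(d,d)}
3. swap(c,b)  →  {near(a,a), near(c,c), near(c,d), near(d,b), ready(a,a), ready(b,d), ready(c,b), ready(d,c), ready(d,d)}

bind(c); bind(a); swap(c,b)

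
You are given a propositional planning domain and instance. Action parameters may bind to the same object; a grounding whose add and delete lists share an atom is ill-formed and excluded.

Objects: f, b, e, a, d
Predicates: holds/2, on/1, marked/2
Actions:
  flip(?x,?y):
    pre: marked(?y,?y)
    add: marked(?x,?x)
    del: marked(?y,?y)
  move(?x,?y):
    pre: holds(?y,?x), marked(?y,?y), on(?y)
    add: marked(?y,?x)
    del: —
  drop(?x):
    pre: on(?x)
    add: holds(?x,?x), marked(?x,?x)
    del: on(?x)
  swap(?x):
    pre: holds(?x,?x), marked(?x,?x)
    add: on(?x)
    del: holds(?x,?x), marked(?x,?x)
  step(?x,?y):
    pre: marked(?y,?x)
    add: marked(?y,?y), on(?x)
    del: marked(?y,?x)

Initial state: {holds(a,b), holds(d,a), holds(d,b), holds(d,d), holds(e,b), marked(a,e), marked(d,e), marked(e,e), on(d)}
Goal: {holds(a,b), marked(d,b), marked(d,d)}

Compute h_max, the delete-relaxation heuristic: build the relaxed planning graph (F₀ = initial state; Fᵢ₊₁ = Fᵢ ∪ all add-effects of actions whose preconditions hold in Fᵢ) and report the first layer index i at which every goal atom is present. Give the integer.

F0 = init (9 atoms)
F1 = F0 ∪ {marked(a,a), marked(b,b), marked(d,d), marked(f,f), on(e)}  (14 atoms)
F2 = F1 ∪ {holds(e,e), marked(d,a), marked(d,b), marked(e,b)}  (18 atoms)
goal ⊆ F2  ⇒  h_max = 2

2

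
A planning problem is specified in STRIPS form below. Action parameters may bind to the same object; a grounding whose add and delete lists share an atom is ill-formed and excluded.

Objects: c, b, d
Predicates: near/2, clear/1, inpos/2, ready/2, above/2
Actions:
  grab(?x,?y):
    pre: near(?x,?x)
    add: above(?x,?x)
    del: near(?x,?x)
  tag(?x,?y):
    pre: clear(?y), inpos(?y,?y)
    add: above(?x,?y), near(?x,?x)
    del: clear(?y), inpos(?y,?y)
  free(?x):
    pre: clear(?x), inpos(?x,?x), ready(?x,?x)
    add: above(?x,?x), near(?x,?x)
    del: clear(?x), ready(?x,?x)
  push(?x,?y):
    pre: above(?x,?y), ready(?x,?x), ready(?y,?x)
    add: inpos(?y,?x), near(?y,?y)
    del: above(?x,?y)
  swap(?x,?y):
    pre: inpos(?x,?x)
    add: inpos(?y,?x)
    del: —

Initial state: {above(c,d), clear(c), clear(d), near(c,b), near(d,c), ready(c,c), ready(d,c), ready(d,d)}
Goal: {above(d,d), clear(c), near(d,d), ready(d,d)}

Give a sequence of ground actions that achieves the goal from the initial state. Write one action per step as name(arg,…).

push(c,d); grab(d,c); push(d,d); tag(d,d)

1. push(c,d)  →  {clear(c), clear(d), inpos(d,c), near(c,b), near(d,c), near(d,d), ready(c,c), ready(d,c), ready(d,d)}
2. grab(d,c)  →  {above(d,d), clear(c), clear(d), inpos(d,c), near(c,b), near(d,c), ready(c,c), ready(d,c), ready(d,d)}
3. push(d,d)  →  {clear(c), clear(d), inpos(d,c), inpos(d,d), near(c,b), near(d,c), near(d,d), ready(c,c), ready(d,c), ready(d,d)}
4. tag(d,d)  →  {above(d,d), clear(c), inpos(d,c), near(c,b), near(d,c), near(d,d), ready(c,c), ready(d,c), ready(d,d)}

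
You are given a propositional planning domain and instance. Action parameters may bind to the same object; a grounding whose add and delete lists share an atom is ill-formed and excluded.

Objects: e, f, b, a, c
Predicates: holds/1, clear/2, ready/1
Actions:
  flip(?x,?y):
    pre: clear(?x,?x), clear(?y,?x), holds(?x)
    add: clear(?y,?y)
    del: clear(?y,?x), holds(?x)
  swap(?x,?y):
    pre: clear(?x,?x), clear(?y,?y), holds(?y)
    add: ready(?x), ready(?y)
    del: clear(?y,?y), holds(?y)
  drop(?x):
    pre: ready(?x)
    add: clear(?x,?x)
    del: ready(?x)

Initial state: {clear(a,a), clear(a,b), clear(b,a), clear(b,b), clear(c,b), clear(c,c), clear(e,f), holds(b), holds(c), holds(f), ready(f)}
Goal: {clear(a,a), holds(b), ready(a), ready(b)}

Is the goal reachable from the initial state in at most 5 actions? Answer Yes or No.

Yes

1. swap(b,c)  →  {clear(a,a), clear(a,b), clear(b,a), clear(b,b), clear(c,b), clear(e,f), holds(b), holds(f), ready(b), ready(c), ready(f)}
2. drop(f)  →  {clear(a,a), clear(a,b), clear(b,a), clear(b,b), clear(c,b), clear(e,f), clear(f,f), holds(b), holds(f), ready(b), ready(c)}
3. swap(a,f)  →  {clear(a,a), clear(a,b), clear(b,a), clear(b,b), clear(c,b), clear(e,f), holds(b), ready(a), ready(b), ready(c), ready(f)}
optimal plan length = 3; 3 ≤ 5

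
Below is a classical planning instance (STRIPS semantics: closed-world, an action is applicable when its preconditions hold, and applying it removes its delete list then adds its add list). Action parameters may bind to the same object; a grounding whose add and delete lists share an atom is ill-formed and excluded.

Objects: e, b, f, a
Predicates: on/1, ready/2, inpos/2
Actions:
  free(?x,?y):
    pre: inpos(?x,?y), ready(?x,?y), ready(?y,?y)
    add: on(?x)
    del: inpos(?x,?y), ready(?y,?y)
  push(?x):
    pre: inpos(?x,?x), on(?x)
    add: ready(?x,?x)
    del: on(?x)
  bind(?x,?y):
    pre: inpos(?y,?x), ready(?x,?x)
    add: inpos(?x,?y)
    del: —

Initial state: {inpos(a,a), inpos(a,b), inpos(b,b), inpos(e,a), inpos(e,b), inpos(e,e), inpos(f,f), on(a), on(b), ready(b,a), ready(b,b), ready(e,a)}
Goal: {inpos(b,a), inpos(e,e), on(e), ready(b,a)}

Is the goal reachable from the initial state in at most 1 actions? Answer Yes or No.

1. push(a)  →  {inpos(a,a), inpos(a,b), inpos(b,b), inpos(e,a), inpos(e,b), inpos(e,e), inpos(f,f), on(b), ready(a,a), ready(b,a), ready(b,b), ready(e,a)}
2. free(e,a)  →  {inpos(a,a), inpos(a,b), inpos(b,b), inpos(e,b), inpos(e,e), inpos(f,f), on(b), on(e), ready(b,a), ready(b,b), ready(e,a)}
3. bind(b,a)  →  {inpos(a,a), inpos(a,b), inpos(b,a), inpos(b,b), inpos(e,b), inpos(e,e), inpos(f,f), on(b), on(e), ready(b,a), ready(b,b), ready(e,a)}
optimal plan length = 3; 3 > 1

No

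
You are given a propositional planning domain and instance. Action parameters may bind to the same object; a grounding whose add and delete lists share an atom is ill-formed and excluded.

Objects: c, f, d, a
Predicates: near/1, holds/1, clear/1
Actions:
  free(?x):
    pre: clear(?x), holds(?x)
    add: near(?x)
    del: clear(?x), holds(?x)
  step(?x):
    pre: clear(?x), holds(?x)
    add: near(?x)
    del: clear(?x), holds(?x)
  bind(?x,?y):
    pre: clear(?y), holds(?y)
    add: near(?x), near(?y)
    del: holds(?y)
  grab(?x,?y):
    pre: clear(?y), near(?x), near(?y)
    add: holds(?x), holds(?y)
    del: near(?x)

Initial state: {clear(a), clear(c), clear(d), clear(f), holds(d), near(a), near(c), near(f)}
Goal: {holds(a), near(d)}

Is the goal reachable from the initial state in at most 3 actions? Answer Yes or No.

Yes

1. free(d)  →  {clear(a), clear(c), clear(f), near(a), near(c), near(d), near(f)}
2. grab(c,a)  →  {clear(a), clear(c), clear(f), holds(a), holds(c), near(a), near(d), near(f)}
optimal plan length = 2; 2 ≤ 3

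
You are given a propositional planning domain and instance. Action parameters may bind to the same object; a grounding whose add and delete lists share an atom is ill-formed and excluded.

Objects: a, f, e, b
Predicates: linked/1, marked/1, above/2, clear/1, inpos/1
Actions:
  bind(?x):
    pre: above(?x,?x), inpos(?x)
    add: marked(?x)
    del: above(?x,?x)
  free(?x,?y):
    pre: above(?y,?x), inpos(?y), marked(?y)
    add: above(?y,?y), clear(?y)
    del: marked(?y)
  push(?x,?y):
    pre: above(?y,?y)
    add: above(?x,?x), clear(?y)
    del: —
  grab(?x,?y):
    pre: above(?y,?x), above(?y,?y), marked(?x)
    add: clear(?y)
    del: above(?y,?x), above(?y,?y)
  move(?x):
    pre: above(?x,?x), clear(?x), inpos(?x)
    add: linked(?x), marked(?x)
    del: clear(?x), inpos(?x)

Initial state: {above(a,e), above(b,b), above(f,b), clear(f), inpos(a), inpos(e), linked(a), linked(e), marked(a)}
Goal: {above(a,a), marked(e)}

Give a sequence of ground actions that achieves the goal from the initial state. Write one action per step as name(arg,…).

free(e,a); push(e,a); bind(e)

1. free(e,a)  →  {above(a,a), above(a,e), above(b,b), above(f,b), clear(a), clear(f), inpos(a), inpos(e), linked(a), linked(e)}
2. push(e,a)  →  {above(a,a), above(a,e), above(b,b), above(e,e), above(f,b), clear(a), clear(f), inpos(a), inpos(e), linked(a), linked(e)}
3. bind(e)  →  {above(a,a), above(a,e), above(b,b), above(f,b), clear(a), clear(f), inpos(a), inpos(e), linked(a), linked(e), marked(e)}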